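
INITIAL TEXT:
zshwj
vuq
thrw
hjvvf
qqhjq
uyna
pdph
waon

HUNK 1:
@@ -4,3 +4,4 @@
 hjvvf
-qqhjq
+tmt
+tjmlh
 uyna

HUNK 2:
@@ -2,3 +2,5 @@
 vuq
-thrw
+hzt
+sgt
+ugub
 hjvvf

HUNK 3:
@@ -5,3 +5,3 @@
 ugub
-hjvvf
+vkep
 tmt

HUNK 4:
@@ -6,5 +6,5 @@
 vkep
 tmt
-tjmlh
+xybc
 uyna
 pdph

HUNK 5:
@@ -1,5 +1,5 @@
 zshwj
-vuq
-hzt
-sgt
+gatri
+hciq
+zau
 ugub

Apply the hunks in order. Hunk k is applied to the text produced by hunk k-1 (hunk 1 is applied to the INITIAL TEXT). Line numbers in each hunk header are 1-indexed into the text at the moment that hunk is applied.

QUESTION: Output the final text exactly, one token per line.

Hunk 1: at line 4 remove [qqhjq] add [tmt,tjmlh] -> 9 lines: zshwj vuq thrw hjvvf tmt tjmlh uyna pdph waon
Hunk 2: at line 2 remove [thrw] add [hzt,sgt,ugub] -> 11 lines: zshwj vuq hzt sgt ugub hjvvf tmt tjmlh uyna pdph waon
Hunk 3: at line 5 remove [hjvvf] add [vkep] -> 11 lines: zshwj vuq hzt sgt ugub vkep tmt tjmlh uyna pdph waon
Hunk 4: at line 6 remove [tjmlh] add [xybc] -> 11 lines: zshwj vuq hzt sgt ugub vkep tmt xybc uyna pdph waon
Hunk 5: at line 1 remove [vuq,hzt,sgt] add [gatri,hciq,zau] -> 11 lines: zshwj gatri hciq zau ugub vkep tmt xybc uyna pdph waon

Answer: zshwj
gatri
hciq
zau
ugub
vkep
tmt
xybc
uyna
pdph
waon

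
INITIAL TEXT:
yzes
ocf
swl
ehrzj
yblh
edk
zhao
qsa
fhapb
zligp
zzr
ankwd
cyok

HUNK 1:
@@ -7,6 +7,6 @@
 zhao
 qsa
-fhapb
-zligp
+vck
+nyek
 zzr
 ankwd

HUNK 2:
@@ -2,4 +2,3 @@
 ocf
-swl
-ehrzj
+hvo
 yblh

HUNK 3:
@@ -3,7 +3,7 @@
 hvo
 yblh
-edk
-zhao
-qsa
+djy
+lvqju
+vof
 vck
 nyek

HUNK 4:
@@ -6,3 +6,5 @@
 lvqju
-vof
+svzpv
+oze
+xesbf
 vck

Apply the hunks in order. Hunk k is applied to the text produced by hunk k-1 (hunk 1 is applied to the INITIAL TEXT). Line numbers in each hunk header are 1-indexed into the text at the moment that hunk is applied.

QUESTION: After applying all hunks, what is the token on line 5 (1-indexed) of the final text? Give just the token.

Answer: djy

Derivation:
Hunk 1: at line 7 remove [fhapb,zligp] add [vck,nyek] -> 13 lines: yzes ocf swl ehrzj yblh edk zhao qsa vck nyek zzr ankwd cyok
Hunk 2: at line 2 remove [swl,ehrzj] add [hvo] -> 12 lines: yzes ocf hvo yblh edk zhao qsa vck nyek zzr ankwd cyok
Hunk 3: at line 3 remove [edk,zhao,qsa] add [djy,lvqju,vof] -> 12 lines: yzes ocf hvo yblh djy lvqju vof vck nyek zzr ankwd cyok
Hunk 4: at line 6 remove [vof] add [svzpv,oze,xesbf] -> 14 lines: yzes ocf hvo yblh djy lvqju svzpv oze xesbf vck nyek zzr ankwd cyok
Final line 5: djy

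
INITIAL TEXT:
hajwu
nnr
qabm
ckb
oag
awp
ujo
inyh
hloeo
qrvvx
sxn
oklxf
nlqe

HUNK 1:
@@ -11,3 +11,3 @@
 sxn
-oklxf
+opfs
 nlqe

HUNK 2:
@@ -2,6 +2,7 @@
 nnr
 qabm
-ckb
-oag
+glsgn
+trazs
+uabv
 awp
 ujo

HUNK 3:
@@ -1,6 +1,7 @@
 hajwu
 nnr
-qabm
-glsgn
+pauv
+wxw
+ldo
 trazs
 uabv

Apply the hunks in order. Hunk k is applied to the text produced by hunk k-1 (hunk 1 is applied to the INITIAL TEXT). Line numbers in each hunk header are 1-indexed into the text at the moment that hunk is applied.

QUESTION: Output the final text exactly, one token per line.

Hunk 1: at line 11 remove [oklxf] add [opfs] -> 13 lines: hajwu nnr qabm ckb oag awp ujo inyh hloeo qrvvx sxn opfs nlqe
Hunk 2: at line 2 remove [ckb,oag] add [glsgn,trazs,uabv] -> 14 lines: hajwu nnr qabm glsgn trazs uabv awp ujo inyh hloeo qrvvx sxn opfs nlqe
Hunk 3: at line 1 remove [qabm,glsgn] add [pauv,wxw,ldo] -> 15 lines: hajwu nnr pauv wxw ldo trazs uabv awp ujo inyh hloeo qrvvx sxn opfs nlqe

Answer: hajwu
nnr
pauv
wxw
ldo
trazs
uabv
awp
ujo
inyh
hloeo
qrvvx
sxn
opfs
nlqe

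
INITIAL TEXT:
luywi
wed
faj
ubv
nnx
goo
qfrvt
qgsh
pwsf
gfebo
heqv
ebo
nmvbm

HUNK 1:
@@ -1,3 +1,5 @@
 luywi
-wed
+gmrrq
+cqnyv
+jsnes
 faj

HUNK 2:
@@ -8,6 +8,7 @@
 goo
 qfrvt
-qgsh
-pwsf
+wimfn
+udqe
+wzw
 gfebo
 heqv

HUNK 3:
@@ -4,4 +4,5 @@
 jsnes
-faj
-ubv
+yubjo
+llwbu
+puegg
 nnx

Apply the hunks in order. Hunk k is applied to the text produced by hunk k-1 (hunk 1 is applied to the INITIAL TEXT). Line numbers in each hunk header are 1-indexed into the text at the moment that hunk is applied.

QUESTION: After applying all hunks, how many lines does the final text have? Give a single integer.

Answer: 17

Derivation:
Hunk 1: at line 1 remove [wed] add [gmrrq,cqnyv,jsnes] -> 15 lines: luywi gmrrq cqnyv jsnes faj ubv nnx goo qfrvt qgsh pwsf gfebo heqv ebo nmvbm
Hunk 2: at line 8 remove [qgsh,pwsf] add [wimfn,udqe,wzw] -> 16 lines: luywi gmrrq cqnyv jsnes faj ubv nnx goo qfrvt wimfn udqe wzw gfebo heqv ebo nmvbm
Hunk 3: at line 4 remove [faj,ubv] add [yubjo,llwbu,puegg] -> 17 lines: luywi gmrrq cqnyv jsnes yubjo llwbu puegg nnx goo qfrvt wimfn udqe wzw gfebo heqv ebo nmvbm
Final line count: 17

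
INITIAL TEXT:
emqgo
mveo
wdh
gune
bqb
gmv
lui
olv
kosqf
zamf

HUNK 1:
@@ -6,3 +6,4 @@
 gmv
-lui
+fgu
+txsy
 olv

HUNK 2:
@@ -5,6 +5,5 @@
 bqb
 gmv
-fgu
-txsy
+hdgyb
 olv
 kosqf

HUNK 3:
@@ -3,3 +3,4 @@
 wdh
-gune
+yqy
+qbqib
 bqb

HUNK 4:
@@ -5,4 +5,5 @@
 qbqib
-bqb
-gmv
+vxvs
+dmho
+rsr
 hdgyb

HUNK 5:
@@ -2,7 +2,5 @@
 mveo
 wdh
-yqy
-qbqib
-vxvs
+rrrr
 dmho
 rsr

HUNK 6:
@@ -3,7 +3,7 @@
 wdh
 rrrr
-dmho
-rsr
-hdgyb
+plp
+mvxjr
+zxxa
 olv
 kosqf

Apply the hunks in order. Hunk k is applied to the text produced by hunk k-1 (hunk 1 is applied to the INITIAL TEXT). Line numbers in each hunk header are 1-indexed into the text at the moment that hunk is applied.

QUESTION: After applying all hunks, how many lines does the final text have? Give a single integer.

Answer: 10

Derivation:
Hunk 1: at line 6 remove [lui] add [fgu,txsy] -> 11 lines: emqgo mveo wdh gune bqb gmv fgu txsy olv kosqf zamf
Hunk 2: at line 5 remove [fgu,txsy] add [hdgyb] -> 10 lines: emqgo mveo wdh gune bqb gmv hdgyb olv kosqf zamf
Hunk 3: at line 3 remove [gune] add [yqy,qbqib] -> 11 lines: emqgo mveo wdh yqy qbqib bqb gmv hdgyb olv kosqf zamf
Hunk 4: at line 5 remove [bqb,gmv] add [vxvs,dmho,rsr] -> 12 lines: emqgo mveo wdh yqy qbqib vxvs dmho rsr hdgyb olv kosqf zamf
Hunk 5: at line 2 remove [yqy,qbqib,vxvs] add [rrrr] -> 10 lines: emqgo mveo wdh rrrr dmho rsr hdgyb olv kosqf zamf
Hunk 6: at line 3 remove [dmho,rsr,hdgyb] add [plp,mvxjr,zxxa] -> 10 lines: emqgo mveo wdh rrrr plp mvxjr zxxa olv kosqf zamf
Final line count: 10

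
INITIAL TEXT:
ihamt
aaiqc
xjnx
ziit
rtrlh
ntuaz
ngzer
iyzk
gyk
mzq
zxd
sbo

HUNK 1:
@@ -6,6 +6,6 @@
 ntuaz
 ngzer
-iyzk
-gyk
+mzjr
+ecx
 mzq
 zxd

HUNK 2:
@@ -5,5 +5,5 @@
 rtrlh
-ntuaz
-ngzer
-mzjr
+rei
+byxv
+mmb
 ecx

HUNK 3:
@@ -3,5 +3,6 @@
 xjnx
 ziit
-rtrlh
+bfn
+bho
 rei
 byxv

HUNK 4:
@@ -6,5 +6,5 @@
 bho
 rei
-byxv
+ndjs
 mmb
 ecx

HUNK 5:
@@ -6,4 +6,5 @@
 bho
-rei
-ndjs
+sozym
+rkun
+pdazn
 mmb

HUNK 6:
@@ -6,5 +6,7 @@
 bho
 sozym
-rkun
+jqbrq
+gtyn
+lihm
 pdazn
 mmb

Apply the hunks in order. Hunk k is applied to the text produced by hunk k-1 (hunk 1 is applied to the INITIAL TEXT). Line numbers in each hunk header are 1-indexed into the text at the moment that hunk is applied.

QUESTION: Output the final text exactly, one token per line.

Hunk 1: at line 6 remove [iyzk,gyk] add [mzjr,ecx] -> 12 lines: ihamt aaiqc xjnx ziit rtrlh ntuaz ngzer mzjr ecx mzq zxd sbo
Hunk 2: at line 5 remove [ntuaz,ngzer,mzjr] add [rei,byxv,mmb] -> 12 lines: ihamt aaiqc xjnx ziit rtrlh rei byxv mmb ecx mzq zxd sbo
Hunk 3: at line 3 remove [rtrlh] add [bfn,bho] -> 13 lines: ihamt aaiqc xjnx ziit bfn bho rei byxv mmb ecx mzq zxd sbo
Hunk 4: at line 6 remove [byxv] add [ndjs] -> 13 lines: ihamt aaiqc xjnx ziit bfn bho rei ndjs mmb ecx mzq zxd sbo
Hunk 5: at line 6 remove [rei,ndjs] add [sozym,rkun,pdazn] -> 14 lines: ihamt aaiqc xjnx ziit bfn bho sozym rkun pdazn mmb ecx mzq zxd sbo
Hunk 6: at line 6 remove [rkun] add [jqbrq,gtyn,lihm] -> 16 lines: ihamt aaiqc xjnx ziit bfn bho sozym jqbrq gtyn lihm pdazn mmb ecx mzq zxd sbo

Answer: ihamt
aaiqc
xjnx
ziit
bfn
bho
sozym
jqbrq
gtyn
lihm
pdazn
mmb
ecx
mzq
zxd
sbo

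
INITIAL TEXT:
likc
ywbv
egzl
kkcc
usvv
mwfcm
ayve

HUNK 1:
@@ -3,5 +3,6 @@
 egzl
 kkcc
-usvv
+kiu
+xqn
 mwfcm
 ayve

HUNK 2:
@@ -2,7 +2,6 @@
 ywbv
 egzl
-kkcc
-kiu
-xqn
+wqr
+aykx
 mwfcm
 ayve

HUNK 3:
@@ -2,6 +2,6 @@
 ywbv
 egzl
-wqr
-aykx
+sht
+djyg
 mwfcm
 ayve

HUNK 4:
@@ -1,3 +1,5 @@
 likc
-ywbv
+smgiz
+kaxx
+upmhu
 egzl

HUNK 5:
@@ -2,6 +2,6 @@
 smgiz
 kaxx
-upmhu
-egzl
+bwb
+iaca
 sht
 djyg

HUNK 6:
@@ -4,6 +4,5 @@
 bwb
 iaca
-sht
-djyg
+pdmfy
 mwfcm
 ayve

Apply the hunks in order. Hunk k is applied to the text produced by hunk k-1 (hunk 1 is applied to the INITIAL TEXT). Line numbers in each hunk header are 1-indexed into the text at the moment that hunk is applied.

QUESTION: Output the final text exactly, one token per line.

Hunk 1: at line 3 remove [usvv] add [kiu,xqn] -> 8 lines: likc ywbv egzl kkcc kiu xqn mwfcm ayve
Hunk 2: at line 2 remove [kkcc,kiu,xqn] add [wqr,aykx] -> 7 lines: likc ywbv egzl wqr aykx mwfcm ayve
Hunk 3: at line 2 remove [wqr,aykx] add [sht,djyg] -> 7 lines: likc ywbv egzl sht djyg mwfcm ayve
Hunk 4: at line 1 remove [ywbv] add [smgiz,kaxx,upmhu] -> 9 lines: likc smgiz kaxx upmhu egzl sht djyg mwfcm ayve
Hunk 5: at line 2 remove [upmhu,egzl] add [bwb,iaca] -> 9 lines: likc smgiz kaxx bwb iaca sht djyg mwfcm ayve
Hunk 6: at line 4 remove [sht,djyg] add [pdmfy] -> 8 lines: likc smgiz kaxx bwb iaca pdmfy mwfcm ayve

Answer: likc
smgiz
kaxx
bwb
iaca
pdmfy
mwfcm
ayve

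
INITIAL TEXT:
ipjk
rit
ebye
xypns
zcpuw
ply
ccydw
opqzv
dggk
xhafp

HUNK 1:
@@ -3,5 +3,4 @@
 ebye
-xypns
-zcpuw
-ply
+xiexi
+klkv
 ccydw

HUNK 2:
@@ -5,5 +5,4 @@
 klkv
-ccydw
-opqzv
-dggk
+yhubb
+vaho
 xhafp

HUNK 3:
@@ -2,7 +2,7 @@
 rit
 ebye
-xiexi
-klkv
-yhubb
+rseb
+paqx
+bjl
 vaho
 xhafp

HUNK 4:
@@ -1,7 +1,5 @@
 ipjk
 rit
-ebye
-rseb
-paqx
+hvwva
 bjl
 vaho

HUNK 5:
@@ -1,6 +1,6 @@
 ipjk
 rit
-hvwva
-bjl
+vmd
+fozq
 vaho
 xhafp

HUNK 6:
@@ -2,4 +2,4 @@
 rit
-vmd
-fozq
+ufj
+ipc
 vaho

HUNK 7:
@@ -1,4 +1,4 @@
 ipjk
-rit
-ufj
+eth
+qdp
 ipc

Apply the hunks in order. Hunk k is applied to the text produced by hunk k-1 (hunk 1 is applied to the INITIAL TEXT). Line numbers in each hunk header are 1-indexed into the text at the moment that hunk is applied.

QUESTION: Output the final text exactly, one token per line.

Answer: ipjk
eth
qdp
ipc
vaho
xhafp

Derivation:
Hunk 1: at line 3 remove [xypns,zcpuw,ply] add [xiexi,klkv] -> 9 lines: ipjk rit ebye xiexi klkv ccydw opqzv dggk xhafp
Hunk 2: at line 5 remove [ccydw,opqzv,dggk] add [yhubb,vaho] -> 8 lines: ipjk rit ebye xiexi klkv yhubb vaho xhafp
Hunk 3: at line 2 remove [xiexi,klkv,yhubb] add [rseb,paqx,bjl] -> 8 lines: ipjk rit ebye rseb paqx bjl vaho xhafp
Hunk 4: at line 1 remove [ebye,rseb,paqx] add [hvwva] -> 6 lines: ipjk rit hvwva bjl vaho xhafp
Hunk 5: at line 1 remove [hvwva,bjl] add [vmd,fozq] -> 6 lines: ipjk rit vmd fozq vaho xhafp
Hunk 6: at line 2 remove [vmd,fozq] add [ufj,ipc] -> 6 lines: ipjk rit ufj ipc vaho xhafp
Hunk 7: at line 1 remove [rit,ufj] add [eth,qdp] -> 6 lines: ipjk eth qdp ipc vaho xhafp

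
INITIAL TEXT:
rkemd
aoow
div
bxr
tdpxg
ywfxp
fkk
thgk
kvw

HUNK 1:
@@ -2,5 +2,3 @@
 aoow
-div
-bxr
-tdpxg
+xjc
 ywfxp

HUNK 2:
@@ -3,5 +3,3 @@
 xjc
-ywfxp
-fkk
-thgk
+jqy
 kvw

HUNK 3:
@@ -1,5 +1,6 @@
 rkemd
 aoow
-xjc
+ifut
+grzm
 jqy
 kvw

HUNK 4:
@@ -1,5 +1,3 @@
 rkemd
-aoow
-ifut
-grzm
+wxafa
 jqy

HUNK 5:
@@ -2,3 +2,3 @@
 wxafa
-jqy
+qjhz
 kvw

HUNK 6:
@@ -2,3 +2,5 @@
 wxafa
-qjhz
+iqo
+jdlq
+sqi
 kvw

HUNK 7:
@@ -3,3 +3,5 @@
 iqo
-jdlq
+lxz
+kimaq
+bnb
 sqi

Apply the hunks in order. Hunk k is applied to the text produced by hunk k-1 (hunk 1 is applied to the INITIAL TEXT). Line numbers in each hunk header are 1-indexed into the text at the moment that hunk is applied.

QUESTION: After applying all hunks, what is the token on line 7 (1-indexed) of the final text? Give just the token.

Hunk 1: at line 2 remove [div,bxr,tdpxg] add [xjc] -> 7 lines: rkemd aoow xjc ywfxp fkk thgk kvw
Hunk 2: at line 3 remove [ywfxp,fkk,thgk] add [jqy] -> 5 lines: rkemd aoow xjc jqy kvw
Hunk 3: at line 1 remove [xjc] add [ifut,grzm] -> 6 lines: rkemd aoow ifut grzm jqy kvw
Hunk 4: at line 1 remove [aoow,ifut,grzm] add [wxafa] -> 4 lines: rkemd wxafa jqy kvw
Hunk 5: at line 2 remove [jqy] add [qjhz] -> 4 lines: rkemd wxafa qjhz kvw
Hunk 6: at line 2 remove [qjhz] add [iqo,jdlq,sqi] -> 6 lines: rkemd wxafa iqo jdlq sqi kvw
Hunk 7: at line 3 remove [jdlq] add [lxz,kimaq,bnb] -> 8 lines: rkemd wxafa iqo lxz kimaq bnb sqi kvw
Final line 7: sqi

Answer: sqi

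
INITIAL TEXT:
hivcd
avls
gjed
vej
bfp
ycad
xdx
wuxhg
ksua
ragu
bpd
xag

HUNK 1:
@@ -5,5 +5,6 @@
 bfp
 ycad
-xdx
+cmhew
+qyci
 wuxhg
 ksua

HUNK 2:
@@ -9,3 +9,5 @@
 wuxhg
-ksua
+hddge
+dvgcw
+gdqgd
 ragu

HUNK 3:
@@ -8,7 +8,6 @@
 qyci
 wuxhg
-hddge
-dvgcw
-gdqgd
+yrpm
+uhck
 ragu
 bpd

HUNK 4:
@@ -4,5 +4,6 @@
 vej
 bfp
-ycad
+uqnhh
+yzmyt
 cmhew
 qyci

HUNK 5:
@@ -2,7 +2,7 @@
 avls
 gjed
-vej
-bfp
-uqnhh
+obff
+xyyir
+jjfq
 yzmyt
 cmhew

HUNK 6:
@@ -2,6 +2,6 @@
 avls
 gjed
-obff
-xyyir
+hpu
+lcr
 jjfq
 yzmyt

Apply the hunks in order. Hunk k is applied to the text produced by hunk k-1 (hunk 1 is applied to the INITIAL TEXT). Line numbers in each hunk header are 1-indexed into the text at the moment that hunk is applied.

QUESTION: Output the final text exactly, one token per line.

Answer: hivcd
avls
gjed
hpu
lcr
jjfq
yzmyt
cmhew
qyci
wuxhg
yrpm
uhck
ragu
bpd
xag

Derivation:
Hunk 1: at line 5 remove [xdx] add [cmhew,qyci] -> 13 lines: hivcd avls gjed vej bfp ycad cmhew qyci wuxhg ksua ragu bpd xag
Hunk 2: at line 9 remove [ksua] add [hddge,dvgcw,gdqgd] -> 15 lines: hivcd avls gjed vej bfp ycad cmhew qyci wuxhg hddge dvgcw gdqgd ragu bpd xag
Hunk 3: at line 8 remove [hddge,dvgcw,gdqgd] add [yrpm,uhck] -> 14 lines: hivcd avls gjed vej bfp ycad cmhew qyci wuxhg yrpm uhck ragu bpd xag
Hunk 4: at line 4 remove [ycad] add [uqnhh,yzmyt] -> 15 lines: hivcd avls gjed vej bfp uqnhh yzmyt cmhew qyci wuxhg yrpm uhck ragu bpd xag
Hunk 5: at line 2 remove [vej,bfp,uqnhh] add [obff,xyyir,jjfq] -> 15 lines: hivcd avls gjed obff xyyir jjfq yzmyt cmhew qyci wuxhg yrpm uhck ragu bpd xag
Hunk 6: at line 2 remove [obff,xyyir] add [hpu,lcr] -> 15 lines: hivcd avls gjed hpu lcr jjfq yzmyt cmhew qyci wuxhg yrpm uhck ragu bpd xag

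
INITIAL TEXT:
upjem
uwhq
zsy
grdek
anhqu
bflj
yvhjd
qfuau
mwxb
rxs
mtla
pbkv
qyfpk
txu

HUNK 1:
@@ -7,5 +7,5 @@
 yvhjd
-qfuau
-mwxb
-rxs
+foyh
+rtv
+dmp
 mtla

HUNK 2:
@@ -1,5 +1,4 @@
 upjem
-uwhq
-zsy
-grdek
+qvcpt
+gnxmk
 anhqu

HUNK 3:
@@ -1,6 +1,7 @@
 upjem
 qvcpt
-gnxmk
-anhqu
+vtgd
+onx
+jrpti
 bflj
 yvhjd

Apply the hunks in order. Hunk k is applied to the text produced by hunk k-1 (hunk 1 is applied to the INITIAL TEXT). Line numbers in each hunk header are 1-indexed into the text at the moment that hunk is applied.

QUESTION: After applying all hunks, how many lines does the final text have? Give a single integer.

Answer: 14

Derivation:
Hunk 1: at line 7 remove [qfuau,mwxb,rxs] add [foyh,rtv,dmp] -> 14 lines: upjem uwhq zsy grdek anhqu bflj yvhjd foyh rtv dmp mtla pbkv qyfpk txu
Hunk 2: at line 1 remove [uwhq,zsy,grdek] add [qvcpt,gnxmk] -> 13 lines: upjem qvcpt gnxmk anhqu bflj yvhjd foyh rtv dmp mtla pbkv qyfpk txu
Hunk 3: at line 1 remove [gnxmk,anhqu] add [vtgd,onx,jrpti] -> 14 lines: upjem qvcpt vtgd onx jrpti bflj yvhjd foyh rtv dmp mtla pbkv qyfpk txu
Final line count: 14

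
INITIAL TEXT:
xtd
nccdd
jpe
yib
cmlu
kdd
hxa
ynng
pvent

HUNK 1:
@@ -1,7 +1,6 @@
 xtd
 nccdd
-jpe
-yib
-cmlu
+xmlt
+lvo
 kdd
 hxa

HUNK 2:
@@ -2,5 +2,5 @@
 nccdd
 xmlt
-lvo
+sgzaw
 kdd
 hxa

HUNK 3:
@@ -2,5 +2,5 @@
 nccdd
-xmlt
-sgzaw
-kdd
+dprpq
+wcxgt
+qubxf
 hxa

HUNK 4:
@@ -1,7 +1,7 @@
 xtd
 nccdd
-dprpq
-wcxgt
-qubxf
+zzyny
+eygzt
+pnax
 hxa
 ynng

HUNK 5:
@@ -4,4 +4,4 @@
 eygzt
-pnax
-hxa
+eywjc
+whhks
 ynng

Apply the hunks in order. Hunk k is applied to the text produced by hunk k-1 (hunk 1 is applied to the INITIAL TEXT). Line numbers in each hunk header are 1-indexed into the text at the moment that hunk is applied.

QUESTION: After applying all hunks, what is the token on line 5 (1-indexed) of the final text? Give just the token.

Answer: eywjc

Derivation:
Hunk 1: at line 1 remove [jpe,yib,cmlu] add [xmlt,lvo] -> 8 lines: xtd nccdd xmlt lvo kdd hxa ynng pvent
Hunk 2: at line 2 remove [lvo] add [sgzaw] -> 8 lines: xtd nccdd xmlt sgzaw kdd hxa ynng pvent
Hunk 3: at line 2 remove [xmlt,sgzaw,kdd] add [dprpq,wcxgt,qubxf] -> 8 lines: xtd nccdd dprpq wcxgt qubxf hxa ynng pvent
Hunk 4: at line 1 remove [dprpq,wcxgt,qubxf] add [zzyny,eygzt,pnax] -> 8 lines: xtd nccdd zzyny eygzt pnax hxa ynng pvent
Hunk 5: at line 4 remove [pnax,hxa] add [eywjc,whhks] -> 8 lines: xtd nccdd zzyny eygzt eywjc whhks ynng pvent
Final line 5: eywjc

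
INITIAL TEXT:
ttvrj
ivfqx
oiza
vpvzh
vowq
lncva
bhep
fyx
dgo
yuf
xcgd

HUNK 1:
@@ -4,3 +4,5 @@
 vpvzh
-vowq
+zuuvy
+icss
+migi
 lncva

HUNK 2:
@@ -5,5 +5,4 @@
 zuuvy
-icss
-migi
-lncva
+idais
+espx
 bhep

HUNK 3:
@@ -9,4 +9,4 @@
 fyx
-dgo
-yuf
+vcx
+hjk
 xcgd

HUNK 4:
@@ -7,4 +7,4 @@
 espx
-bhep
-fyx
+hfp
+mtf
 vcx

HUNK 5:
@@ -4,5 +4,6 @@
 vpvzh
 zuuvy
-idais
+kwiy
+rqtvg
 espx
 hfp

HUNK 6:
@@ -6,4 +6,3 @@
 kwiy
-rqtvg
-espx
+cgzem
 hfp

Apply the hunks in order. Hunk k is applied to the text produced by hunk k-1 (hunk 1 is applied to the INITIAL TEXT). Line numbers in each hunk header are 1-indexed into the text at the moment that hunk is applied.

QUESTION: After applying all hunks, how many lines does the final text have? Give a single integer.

Hunk 1: at line 4 remove [vowq] add [zuuvy,icss,migi] -> 13 lines: ttvrj ivfqx oiza vpvzh zuuvy icss migi lncva bhep fyx dgo yuf xcgd
Hunk 2: at line 5 remove [icss,migi,lncva] add [idais,espx] -> 12 lines: ttvrj ivfqx oiza vpvzh zuuvy idais espx bhep fyx dgo yuf xcgd
Hunk 3: at line 9 remove [dgo,yuf] add [vcx,hjk] -> 12 lines: ttvrj ivfqx oiza vpvzh zuuvy idais espx bhep fyx vcx hjk xcgd
Hunk 4: at line 7 remove [bhep,fyx] add [hfp,mtf] -> 12 lines: ttvrj ivfqx oiza vpvzh zuuvy idais espx hfp mtf vcx hjk xcgd
Hunk 5: at line 4 remove [idais] add [kwiy,rqtvg] -> 13 lines: ttvrj ivfqx oiza vpvzh zuuvy kwiy rqtvg espx hfp mtf vcx hjk xcgd
Hunk 6: at line 6 remove [rqtvg,espx] add [cgzem] -> 12 lines: ttvrj ivfqx oiza vpvzh zuuvy kwiy cgzem hfp mtf vcx hjk xcgd
Final line count: 12

Answer: 12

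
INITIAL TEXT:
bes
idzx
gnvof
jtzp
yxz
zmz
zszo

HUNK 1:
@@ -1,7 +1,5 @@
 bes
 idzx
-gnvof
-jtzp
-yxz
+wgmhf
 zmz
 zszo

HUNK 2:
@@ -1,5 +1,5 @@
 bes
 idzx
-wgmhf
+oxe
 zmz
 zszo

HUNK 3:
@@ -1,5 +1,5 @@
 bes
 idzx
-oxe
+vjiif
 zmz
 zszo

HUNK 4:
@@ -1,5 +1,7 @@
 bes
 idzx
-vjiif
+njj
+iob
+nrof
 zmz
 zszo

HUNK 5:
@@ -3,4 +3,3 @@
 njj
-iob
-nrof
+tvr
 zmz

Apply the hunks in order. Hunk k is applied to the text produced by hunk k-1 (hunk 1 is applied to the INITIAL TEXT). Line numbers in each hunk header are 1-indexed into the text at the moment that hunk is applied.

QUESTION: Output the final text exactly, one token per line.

Answer: bes
idzx
njj
tvr
zmz
zszo

Derivation:
Hunk 1: at line 1 remove [gnvof,jtzp,yxz] add [wgmhf] -> 5 lines: bes idzx wgmhf zmz zszo
Hunk 2: at line 1 remove [wgmhf] add [oxe] -> 5 lines: bes idzx oxe zmz zszo
Hunk 3: at line 1 remove [oxe] add [vjiif] -> 5 lines: bes idzx vjiif zmz zszo
Hunk 4: at line 1 remove [vjiif] add [njj,iob,nrof] -> 7 lines: bes idzx njj iob nrof zmz zszo
Hunk 5: at line 3 remove [iob,nrof] add [tvr] -> 6 lines: bes idzx njj tvr zmz zszo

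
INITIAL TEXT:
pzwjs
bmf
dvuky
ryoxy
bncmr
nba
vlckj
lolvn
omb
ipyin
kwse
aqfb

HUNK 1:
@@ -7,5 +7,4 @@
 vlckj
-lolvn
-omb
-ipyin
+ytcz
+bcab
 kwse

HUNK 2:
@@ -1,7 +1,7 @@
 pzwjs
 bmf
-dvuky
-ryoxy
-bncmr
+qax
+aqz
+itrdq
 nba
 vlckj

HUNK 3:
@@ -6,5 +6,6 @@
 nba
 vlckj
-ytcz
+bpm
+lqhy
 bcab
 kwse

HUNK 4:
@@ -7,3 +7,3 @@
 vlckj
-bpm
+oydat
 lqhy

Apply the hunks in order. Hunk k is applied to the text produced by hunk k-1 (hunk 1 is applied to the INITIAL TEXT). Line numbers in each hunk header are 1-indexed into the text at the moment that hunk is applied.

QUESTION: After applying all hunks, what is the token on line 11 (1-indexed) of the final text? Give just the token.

Hunk 1: at line 7 remove [lolvn,omb,ipyin] add [ytcz,bcab] -> 11 lines: pzwjs bmf dvuky ryoxy bncmr nba vlckj ytcz bcab kwse aqfb
Hunk 2: at line 1 remove [dvuky,ryoxy,bncmr] add [qax,aqz,itrdq] -> 11 lines: pzwjs bmf qax aqz itrdq nba vlckj ytcz bcab kwse aqfb
Hunk 3: at line 6 remove [ytcz] add [bpm,lqhy] -> 12 lines: pzwjs bmf qax aqz itrdq nba vlckj bpm lqhy bcab kwse aqfb
Hunk 4: at line 7 remove [bpm] add [oydat] -> 12 lines: pzwjs bmf qax aqz itrdq nba vlckj oydat lqhy bcab kwse aqfb
Final line 11: kwse

Answer: kwse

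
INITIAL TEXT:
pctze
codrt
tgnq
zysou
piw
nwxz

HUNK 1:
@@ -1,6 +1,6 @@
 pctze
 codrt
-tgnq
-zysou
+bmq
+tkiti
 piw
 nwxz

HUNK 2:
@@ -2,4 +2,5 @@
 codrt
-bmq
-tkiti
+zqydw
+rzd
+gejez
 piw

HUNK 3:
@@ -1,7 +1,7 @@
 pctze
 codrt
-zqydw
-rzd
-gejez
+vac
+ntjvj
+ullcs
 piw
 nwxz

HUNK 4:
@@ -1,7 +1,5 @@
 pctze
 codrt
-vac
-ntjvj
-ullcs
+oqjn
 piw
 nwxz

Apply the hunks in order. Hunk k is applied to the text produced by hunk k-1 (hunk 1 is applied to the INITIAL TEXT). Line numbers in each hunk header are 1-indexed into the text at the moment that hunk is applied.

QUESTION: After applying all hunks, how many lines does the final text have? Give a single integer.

Hunk 1: at line 1 remove [tgnq,zysou] add [bmq,tkiti] -> 6 lines: pctze codrt bmq tkiti piw nwxz
Hunk 2: at line 2 remove [bmq,tkiti] add [zqydw,rzd,gejez] -> 7 lines: pctze codrt zqydw rzd gejez piw nwxz
Hunk 3: at line 1 remove [zqydw,rzd,gejez] add [vac,ntjvj,ullcs] -> 7 lines: pctze codrt vac ntjvj ullcs piw nwxz
Hunk 4: at line 1 remove [vac,ntjvj,ullcs] add [oqjn] -> 5 lines: pctze codrt oqjn piw nwxz
Final line count: 5

Answer: 5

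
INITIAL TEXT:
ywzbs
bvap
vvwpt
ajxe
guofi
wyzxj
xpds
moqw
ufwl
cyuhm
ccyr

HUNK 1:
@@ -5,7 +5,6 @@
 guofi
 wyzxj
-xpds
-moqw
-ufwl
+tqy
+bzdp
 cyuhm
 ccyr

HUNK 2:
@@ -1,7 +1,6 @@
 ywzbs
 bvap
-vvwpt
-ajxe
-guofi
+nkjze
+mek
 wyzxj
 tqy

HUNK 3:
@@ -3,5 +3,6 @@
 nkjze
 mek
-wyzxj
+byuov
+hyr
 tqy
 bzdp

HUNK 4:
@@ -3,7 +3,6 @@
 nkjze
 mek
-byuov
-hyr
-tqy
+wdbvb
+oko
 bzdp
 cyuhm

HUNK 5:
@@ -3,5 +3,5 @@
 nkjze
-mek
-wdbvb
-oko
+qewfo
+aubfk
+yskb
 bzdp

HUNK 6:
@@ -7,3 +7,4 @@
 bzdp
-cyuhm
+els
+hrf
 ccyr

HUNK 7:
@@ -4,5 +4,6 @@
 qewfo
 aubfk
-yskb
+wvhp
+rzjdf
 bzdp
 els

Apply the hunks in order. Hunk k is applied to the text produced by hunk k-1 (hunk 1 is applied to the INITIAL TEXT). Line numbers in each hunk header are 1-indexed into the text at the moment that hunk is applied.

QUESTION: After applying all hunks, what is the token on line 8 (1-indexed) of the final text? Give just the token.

Answer: bzdp

Derivation:
Hunk 1: at line 5 remove [xpds,moqw,ufwl] add [tqy,bzdp] -> 10 lines: ywzbs bvap vvwpt ajxe guofi wyzxj tqy bzdp cyuhm ccyr
Hunk 2: at line 1 remove [vvwpt,ajxe,guofi] add [nkjze,mek] -> 9 lines: ywzbs bvap nkjze mek wyzxj tqy bzdp cyuhm ccyr
Hunk 3: at line 3 remove [wyzxj] add [byuov,hyr] -> 10 lines: ywzbs bvap nkjze mek byuov hyr tqy bzdp cyuhm ccyr
Hunk 4: at line 3 remove [byuov,hyr,tqy] add [wdbvb,oko] -> 9 lines: ywzbs bvap nkjze mek wdbvb oko bzdp cyuhm ccyr
Hunk 5: at line 3 remove [mek,wdbvb,oko] add [qewfo,aubfk,yskb] -> 9 lines: ywzbs bvap nkjze qewfo aubfk yskb bzdp cyuhm ccyr
Hunk 6: at line 7 remove [cyuhm] add [els,hrf] -> 10 lines: ywzbs bvap nkjze qewfo aubfk yskb bzdp els hrf ccyr
Hunk 7: at line 4 remove [yskb] add [wvhp,rzjdf] -> 11 lines: ywzbs bvap nkjze qewfo aubfk wvhp rzjdf bzdp els hrf ccyr
Final line 8: bzdp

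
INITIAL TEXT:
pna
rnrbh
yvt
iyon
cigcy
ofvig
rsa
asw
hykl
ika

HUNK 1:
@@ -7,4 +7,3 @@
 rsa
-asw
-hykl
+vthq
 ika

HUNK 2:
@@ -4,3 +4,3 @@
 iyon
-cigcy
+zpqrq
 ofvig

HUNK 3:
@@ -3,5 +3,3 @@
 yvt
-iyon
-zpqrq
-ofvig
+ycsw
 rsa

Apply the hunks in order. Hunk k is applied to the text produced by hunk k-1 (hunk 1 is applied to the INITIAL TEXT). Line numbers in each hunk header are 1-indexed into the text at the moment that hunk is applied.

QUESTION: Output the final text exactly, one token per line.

Hunk 1: at line 7 remove [asw,hykl] add [vthq] -> 9 lines: pna rnrbh yvt iyon cigcy ofvig rsa vthq ika
Hunk 2: at line 4 remove [cigcy] add [zpqrq] -> 9 lines: pna rnrbh yvt iyon zpqrq ofvig rsa vthq ika
Hunk 3: at line 3 remove [iyon,zpqrq,ofvig] add [ycsw] -> 7 lines: pna rnrbh yvt ycsw rsa vthq ika

Answer: pna
rnrbh
yvt
ycsw
rsa
vthq
ika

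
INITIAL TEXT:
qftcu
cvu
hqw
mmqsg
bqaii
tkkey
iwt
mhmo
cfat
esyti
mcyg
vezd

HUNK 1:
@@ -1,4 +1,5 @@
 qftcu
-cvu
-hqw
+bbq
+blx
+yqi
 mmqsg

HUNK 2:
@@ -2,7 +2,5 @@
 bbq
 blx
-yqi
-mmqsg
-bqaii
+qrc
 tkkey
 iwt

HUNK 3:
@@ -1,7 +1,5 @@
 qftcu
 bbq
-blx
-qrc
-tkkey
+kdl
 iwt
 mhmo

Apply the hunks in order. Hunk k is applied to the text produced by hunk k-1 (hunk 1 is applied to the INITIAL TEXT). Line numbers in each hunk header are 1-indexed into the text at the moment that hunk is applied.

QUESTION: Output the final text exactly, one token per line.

Answer: qftcu
bbq
kdl
iwt
mhmo
cfat
esyti
mcyg
vezd

Derivation:
Hunk 1: at line 1 remove [cvu,hqw] add [bbq,blx,yqi] -> 13 lines: qftcu bbq blx yqi mmqsg bqaii tkkey iwt mhmo cfat esyti mcyg vezd
Hunk 2: at line 2 remove [yqi,mmqsg,bqaii] add [qrc] -> 11 lines: qftcu bbq blx qrc tkkey iwt mhmo cfat esyti mcyg vezd
Hunk 3: at line 1 remove [blx,qrc,tkkey] add [kdl] -> 9 lines: qftcu bbq kdl iwt mhmo cfat esyti mcyg vezd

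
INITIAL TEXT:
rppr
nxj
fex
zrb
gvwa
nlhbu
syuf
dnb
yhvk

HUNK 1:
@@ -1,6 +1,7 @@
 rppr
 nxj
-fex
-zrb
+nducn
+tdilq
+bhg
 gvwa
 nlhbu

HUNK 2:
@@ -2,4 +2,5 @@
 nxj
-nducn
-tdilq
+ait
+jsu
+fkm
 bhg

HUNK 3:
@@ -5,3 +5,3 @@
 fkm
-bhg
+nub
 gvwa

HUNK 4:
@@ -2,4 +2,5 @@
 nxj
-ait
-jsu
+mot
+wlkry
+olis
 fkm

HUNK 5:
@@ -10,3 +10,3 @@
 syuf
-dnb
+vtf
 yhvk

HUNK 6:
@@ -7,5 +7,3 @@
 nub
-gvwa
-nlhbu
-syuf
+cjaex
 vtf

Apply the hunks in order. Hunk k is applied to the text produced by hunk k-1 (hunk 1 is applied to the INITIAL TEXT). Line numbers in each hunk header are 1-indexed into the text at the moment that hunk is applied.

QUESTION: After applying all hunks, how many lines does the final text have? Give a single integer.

Hunk 1: at line 1 remove [fex,zrb] add [nducn,tdilq,bhg] -> 10 lines: rppr nxj nducn tdilq bhg gvwa nlhbu syuf dnb yhvk
Hunk 2: at line 2 remove [nducn,tdilq] add [ait,jsu,fkm] -> 11 lines: rppr nxj ait jsu fkm bhg gvwa nlhbu syuf dnb yhvk
Hunk 3: at line 5 remove [bhg] add [nub] -> 11 lines: rppr nxj ait jsu fkm nub gvwa nlhbu syuf dnb yhvk
Hunk 4: at line 2 remove [ait,jsu] add [mot,wlkry,olis] -> 12 lines: rppr nxj mot wlkry olis fkm nub gvwa nlhbu syuf dnb yhvk
Hunk 5: at line 10 remove [dnb] add [vtf] -> 12 lines: rppr nxj mot wlkry olis fkm nub gvwa nlhbu syuf vtf yhvk
Hunk 6: at line 7 remove [gvwa,nlhbu,syuf] add [cjaex] -> 10 lines: rppr nxj mot wlkry olis fkm nub cjaex vtf yhvk
Final line count: 10

Answer: 10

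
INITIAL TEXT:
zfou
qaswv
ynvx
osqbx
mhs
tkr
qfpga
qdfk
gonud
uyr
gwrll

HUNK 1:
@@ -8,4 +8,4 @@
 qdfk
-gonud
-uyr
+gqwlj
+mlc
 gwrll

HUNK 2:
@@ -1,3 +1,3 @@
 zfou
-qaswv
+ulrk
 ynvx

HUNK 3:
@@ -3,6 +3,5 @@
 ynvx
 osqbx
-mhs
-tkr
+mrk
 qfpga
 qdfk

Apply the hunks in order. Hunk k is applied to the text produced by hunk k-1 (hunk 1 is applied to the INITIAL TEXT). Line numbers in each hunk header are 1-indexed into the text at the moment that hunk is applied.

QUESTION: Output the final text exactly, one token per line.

Hunk 1: at line 8 remove [gonud,uyr] add [gqwlj,mlc] -> 11 lines: zfou qaswv ynvx osqbx mhs tkr qfpga qdfk gqwlj mlc gwrll
Hunk 2: at line 1 remove [qaswv] add [ulrk] -> 11 lines: zfou ulrk ynvx osqbx mhs tkr qfpga qdfk gqwlj mlc gwrll
Hunk 3: at line 3 remove [mhs,tkr] add [mrk] -> 10 lines: zfou ulrk ynvx osqbx mrk qfpga qdfk gqwlj mlc gwrll

Answer: zfou
ulrk
ynvx
osqbx
mrk
qfpga
qdfk
gqwlj
mlc
gwrll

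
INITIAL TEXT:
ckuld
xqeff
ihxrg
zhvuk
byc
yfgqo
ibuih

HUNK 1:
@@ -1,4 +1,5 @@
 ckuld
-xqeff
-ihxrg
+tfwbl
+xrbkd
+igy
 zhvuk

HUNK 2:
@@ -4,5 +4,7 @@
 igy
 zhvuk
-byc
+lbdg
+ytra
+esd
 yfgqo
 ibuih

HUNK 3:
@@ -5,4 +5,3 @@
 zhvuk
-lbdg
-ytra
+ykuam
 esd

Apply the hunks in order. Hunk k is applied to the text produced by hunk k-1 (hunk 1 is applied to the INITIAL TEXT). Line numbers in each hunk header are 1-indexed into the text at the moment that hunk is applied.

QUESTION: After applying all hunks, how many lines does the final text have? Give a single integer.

Answer: 9

Derivation:
Hunk 1: at line 1 remove [xqeff,ihxrg] add [tfwbl,xrbkd,igy] -> 8 lines: ckuld tfwbl xrbkd igy zhvuk byc yfgqo ibuih
Hunk 2: at line 4 remove [byc] add [lbdg,ytra,esd] -> 10 lines: ckuld tfwbl xrbkd igy zhvuk lbdg ytra esd yfgqo ibuih
Hunk 3: at line 5 remove [lbdg,ytra] add [ykuam] -> 9 lines: ckuld tfwbl xrbkd igy zhvuk ykuam esd yfgqo ibuih
Final line count: 9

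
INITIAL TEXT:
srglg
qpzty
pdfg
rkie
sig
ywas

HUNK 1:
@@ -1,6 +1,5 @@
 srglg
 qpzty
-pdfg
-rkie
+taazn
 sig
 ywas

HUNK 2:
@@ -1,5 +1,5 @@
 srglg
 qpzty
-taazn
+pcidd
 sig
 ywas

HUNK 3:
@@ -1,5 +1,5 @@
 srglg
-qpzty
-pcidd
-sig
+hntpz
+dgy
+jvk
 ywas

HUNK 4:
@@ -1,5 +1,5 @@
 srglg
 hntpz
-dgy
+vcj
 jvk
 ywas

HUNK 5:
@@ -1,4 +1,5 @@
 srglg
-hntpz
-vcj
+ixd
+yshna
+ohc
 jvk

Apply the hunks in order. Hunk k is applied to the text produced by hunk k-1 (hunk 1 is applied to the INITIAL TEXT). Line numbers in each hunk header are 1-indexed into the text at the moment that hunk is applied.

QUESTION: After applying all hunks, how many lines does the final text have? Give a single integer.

Hunk 1: at line 1 remove [pdfg,rkie] add [taazn] -> 5 lines: srglg qpzty taazn sig ywas
Hunk 2: at line 1 remove [taazn] add [pcidd] -> 5 lines: srglg qpzty pcidd sig ywas
Hunk 3: at line 1 remove [qpzty,pcidd,sig] add [hntpz,dgy,jvk] -> 5 lines: srglg hntpz dgy jvk ywas
Hunk 4: at line 1 remove [dgy] add [vcj] -> 5 lines: srglg hntpz vcj jvk ywas
Hunk 5: at line 1 remove [hntpz,vcj] add [ixd,yshna,ohc] -> 6 lines: srglg ixd yshna ohc jvk ywas
Final line count: 6

Answer: 6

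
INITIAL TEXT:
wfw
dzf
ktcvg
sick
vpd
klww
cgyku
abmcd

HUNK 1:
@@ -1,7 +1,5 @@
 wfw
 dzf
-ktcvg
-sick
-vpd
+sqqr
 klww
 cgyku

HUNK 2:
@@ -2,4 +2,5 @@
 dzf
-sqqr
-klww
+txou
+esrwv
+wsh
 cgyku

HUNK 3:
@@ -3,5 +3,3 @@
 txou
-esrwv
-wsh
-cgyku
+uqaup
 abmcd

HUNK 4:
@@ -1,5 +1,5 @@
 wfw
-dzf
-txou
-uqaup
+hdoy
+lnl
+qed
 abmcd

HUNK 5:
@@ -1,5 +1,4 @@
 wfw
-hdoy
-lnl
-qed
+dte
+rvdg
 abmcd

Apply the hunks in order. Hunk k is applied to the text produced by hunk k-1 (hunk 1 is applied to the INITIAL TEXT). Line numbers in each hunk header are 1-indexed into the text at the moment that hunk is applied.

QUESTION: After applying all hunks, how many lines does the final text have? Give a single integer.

Hunk 1: at line 1 remove [ktcvg,sick,vpd] add [sqqr] -> 6 lines: wfw dzf sqqr klww cgyku abmcd
Hunk 2: at line 2 remove [sqqr,klww] add [txou,esrwv,wsh] -> 7 lines: wfw dzf txou esrwv wsh cgyku abmcd
Hunk 3: at line 3 remove [esrwv,wsh,cgyku] add [uqaup] -> 5 lines: wfw dzf txou uqaup abmcd
Hunk 4: at line 1 remove [dzf,txou,uqaup] add [hdoy,lnl,qed] -> 5 lines: wfw hdoy lnl qed abmcd
Hunk 5: at line 1 remove [hdoy,lnl,qed] add [dte,rvdg] -> 4 lines: wfw dte rvdg abmcd
Final line count: 4

Answer: 4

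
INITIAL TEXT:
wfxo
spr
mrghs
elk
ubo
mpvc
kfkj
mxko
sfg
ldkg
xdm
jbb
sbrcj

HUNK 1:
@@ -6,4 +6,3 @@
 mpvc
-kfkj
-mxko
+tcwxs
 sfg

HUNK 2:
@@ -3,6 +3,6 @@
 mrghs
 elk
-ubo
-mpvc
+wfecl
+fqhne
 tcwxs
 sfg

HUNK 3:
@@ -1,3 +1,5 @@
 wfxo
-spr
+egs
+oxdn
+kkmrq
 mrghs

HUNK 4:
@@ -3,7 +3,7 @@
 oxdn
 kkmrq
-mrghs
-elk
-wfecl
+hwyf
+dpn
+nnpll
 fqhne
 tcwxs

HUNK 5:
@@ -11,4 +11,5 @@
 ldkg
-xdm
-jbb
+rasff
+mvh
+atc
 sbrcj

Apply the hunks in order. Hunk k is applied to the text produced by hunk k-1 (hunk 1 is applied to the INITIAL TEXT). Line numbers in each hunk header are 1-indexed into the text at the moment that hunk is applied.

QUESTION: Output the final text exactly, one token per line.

Hunk 1: at line 6 remove [kfkj,mxko] add [tcwxs] -> 12 lines: wfxo spr mrghs elk ubo mpvc tcwxs sfg ldkg xdm jbb sbrcj
Hunk 2: at line 3 remove [ubo,mpvc] add [wfecl,fqhne] -> 12 lines: wfxo spr mrghs elk wfecl fqhne tcwxs sfg ldkg xdm jbb sbrcj
Hunk 3: at line 1 remove [spr] add [egs,oxdn,kkmrq] -> 14 lines: wfxo egs oxdn kkmrq mrghs elk wfecl fqhne tcwxs sfg ldkg xdm jbb sbrcj
Hunk 4: at line 3 remove [mrghs,elk,wfecl] add [hwyf,dpn,nnpll] -> 14 lines: wfxo egs oxdn kkmrq hwyf dpn nnpll fqhne tcwxs sfg ldkg xdm jbb sbrcj
Hunk 5: at line 11 remove [xdm,jbb] add [rasff,mvh,atc] -> 15 lines: wfxo egs oxdn kkmrq hwyf dpn nnpll fqhne tcwxs sfg ldkg rasff mvh atc sbrcj

Answer: wfxo
egs
oxdn
kkmrq
hwyf
dpn
nnpll
fqhne
tcwxs
sfg
ldkg
rasff
mvh
atc
sbrcj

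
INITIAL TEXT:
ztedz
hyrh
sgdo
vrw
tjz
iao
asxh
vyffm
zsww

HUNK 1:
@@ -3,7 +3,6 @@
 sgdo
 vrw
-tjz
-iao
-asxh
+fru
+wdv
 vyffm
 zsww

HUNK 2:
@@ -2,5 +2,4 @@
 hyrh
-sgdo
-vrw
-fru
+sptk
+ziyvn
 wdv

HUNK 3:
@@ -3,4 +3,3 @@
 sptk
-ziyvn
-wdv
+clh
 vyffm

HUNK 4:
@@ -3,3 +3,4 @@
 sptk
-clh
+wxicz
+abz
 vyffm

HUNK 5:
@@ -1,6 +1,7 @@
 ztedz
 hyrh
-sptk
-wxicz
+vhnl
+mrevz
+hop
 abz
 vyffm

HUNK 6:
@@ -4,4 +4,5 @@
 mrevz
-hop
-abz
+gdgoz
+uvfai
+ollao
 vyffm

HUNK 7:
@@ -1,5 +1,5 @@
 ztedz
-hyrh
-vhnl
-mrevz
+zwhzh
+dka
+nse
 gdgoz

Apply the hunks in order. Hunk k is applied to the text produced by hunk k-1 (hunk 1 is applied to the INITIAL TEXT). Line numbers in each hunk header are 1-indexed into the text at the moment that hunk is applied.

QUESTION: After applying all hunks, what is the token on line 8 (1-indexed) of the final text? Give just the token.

Answer: vyffm

Derivation:
Hunk 1: at line 3 remove [tjz,iao,asxh] add [fru,wdv] -> 8 lines: ztedz hyrh sgdo vrw fru wdv vyffm zsww
Hunk 2: at line 2 remove [sgdo,vrw,fru] add [sptk,ziyvn] -> 7 lines: ztedz hyrh sptk ziyvn wdv vyffm zsww
Hunk 3: at line 3 remove [ziyvn,wdv] add [clh] -> 6 lines: ztedz hyrh sptk clh vyffm zsww
Hunk 4: at line 3 remove [clh] add [wxicz,abz] -> 7 lines: ztedz hyrh sptk wxicz abz vyffm zsww
Hunk 5: at line 1 remove [sptk,wxicz] add [vhnl,mrevz,hop] -> 8 lines: ztedz hyrh vhnl mrevz hop abz vyffm zsww
Hunk 6: at line 4 remove [hop,abz] add [gdgoz,uvfai,ollao] -> 9 lines: ztedz hyrh vhnl mrevz gdgoz uvfai ollao vyffm zsww
Hunk 7: at line 1 remove [hyrh,vhnl,mrevz] add [zwhzh,dka,nse] -> 9 lines: ztedz zwhzh dka nse gdgoz uvfai ollao vyffm zsww
Final line 8: vyffm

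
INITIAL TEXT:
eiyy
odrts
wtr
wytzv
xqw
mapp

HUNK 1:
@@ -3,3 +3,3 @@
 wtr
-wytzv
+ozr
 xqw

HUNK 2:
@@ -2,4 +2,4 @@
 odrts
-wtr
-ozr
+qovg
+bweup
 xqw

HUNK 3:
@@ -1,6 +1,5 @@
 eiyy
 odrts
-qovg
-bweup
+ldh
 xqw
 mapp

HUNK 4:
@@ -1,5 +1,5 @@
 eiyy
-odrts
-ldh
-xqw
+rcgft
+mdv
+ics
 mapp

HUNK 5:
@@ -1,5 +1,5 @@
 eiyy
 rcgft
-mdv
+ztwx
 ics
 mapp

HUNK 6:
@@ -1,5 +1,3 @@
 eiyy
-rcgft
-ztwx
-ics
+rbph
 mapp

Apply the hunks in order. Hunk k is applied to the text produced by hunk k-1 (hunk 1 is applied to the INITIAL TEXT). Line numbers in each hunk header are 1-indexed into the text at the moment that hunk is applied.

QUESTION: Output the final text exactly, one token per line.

Hunk 1: at line 3 remove [wytzv] add [ozr] -> 6 lines: eiyy odrts wtr ozr xqw mapp
Hunk 2: at line 2 remove [wtr,ozr] add [qovg,bweup] -> 6 lines: eiyy odrts qovg bweup xqw mapp
Hunk 3: at line 1 remove [qovg,bweup] add [ldh] -> 5 lines: eiyy odrts ldh xqw mapp
Hunk 4: at line 1 remove [odrts,ldh,xqw] add [rcgft,mdv,ics] -> 5 lines: eiyy rcgft mdv ics mapp
Hunk 5: at line 1 remove [mdv] add [ztwx] -> 5 lines: eiyy rcgft ztwx ics mapp
Hunk 6: at line 1 remove [rcgft,ztwx,ics] add [rbph] -> 3 lines: eiyy rbph mapp

Answer: eiyy
rbph
mapp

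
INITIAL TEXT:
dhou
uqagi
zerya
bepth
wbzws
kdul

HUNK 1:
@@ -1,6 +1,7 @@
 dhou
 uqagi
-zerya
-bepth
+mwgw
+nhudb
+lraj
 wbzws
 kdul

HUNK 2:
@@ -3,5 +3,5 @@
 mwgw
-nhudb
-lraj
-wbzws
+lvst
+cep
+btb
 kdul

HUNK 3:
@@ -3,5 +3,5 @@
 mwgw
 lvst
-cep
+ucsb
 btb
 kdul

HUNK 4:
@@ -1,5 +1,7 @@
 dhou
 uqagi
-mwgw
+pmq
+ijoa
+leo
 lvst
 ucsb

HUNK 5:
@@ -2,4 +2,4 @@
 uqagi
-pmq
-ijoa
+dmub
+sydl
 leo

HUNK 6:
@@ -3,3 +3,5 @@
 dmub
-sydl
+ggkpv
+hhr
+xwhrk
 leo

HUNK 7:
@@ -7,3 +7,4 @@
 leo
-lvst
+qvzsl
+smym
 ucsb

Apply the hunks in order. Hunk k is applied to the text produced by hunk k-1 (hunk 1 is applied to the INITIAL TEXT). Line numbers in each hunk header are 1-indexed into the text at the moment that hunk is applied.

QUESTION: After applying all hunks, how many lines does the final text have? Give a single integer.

Hunk 1: at line 1 remove [zerya,bepth] add [mwgw,nhudb,lraj] -> 7 lines: dhou uqagi mwgw nhudb lraj wbzws kdul
Hunk 2: at line 3 remove [nhudb,lraj,wbzws] add [lvst,cep,btb] -> 7 lines: dhou uqagi mwgw lvst cep btb kdul
Hunk 3: at line 3 remove [cep] add [ucsb] -> 7 lines: dhou uqagi mwgw lvst ucsb btb kdul
Hunk 4: at line 1 remove [mwgw] add [pmq,ijoa,leo] -> 9 lines: dhou uqagi pmq ijoa leo lvst ucsb btb kdul
Hunk 5: at line 2 remove [pmq,ijoa] add [dmub,sydl] -> 9 lines: dhou uqagi dmub sydl leo lvst ucsb btb kdul
Hunk 6: at line 3 remove [sydl] add [ggkpv,hhr,xwhrk] -> 11 lines: dhou uqagi dmub ggkpv hhr xwhrk leo lvst ucsb btb kdul
Hunk 7: at line 7 remove [lvst] add [qvzsl,smym] -> 12 lines: dhou uqagi dmub ggkpv hhr xwhrk leo qvzsl smym ucsb btb kdul
Final line count: 12

Answer: 12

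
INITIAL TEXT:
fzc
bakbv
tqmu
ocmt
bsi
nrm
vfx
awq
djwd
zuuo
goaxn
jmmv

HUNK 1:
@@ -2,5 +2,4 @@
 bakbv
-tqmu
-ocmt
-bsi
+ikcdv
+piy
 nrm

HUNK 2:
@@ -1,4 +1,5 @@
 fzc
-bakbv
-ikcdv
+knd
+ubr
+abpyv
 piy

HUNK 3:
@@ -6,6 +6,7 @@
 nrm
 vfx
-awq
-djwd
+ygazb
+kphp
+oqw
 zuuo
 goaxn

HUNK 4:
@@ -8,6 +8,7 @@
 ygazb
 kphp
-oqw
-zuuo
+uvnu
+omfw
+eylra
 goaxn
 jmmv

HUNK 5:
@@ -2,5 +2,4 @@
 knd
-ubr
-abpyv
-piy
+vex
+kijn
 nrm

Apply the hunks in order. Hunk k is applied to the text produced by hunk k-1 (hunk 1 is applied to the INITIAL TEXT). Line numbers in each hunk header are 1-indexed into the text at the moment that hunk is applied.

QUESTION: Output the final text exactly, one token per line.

Hunk 1: at line 2 remove [tqmu,ocmt,bsi] add [ikcdv,piy] -> 11 lines: fzc bakbv ikcdv piy nrm vfx awq djwd zuuo goaxn jmmv
Hunk 2: at line 1 remove [bakbv,ikcdv] add [knd,ubr,abpyv] -> 12 lines: fzc knd ubr abpyv piy nrm vfx awq djwd zuuo goaxn jmmv
Hunk 3: at line 6 remove [awq,djwd] add [ygazb,kphp,oqw] -> 13 lines: fzc knd ubr abpyv piy nrm vfx ygazb kphp oqw zuuo goaxn jmmv
Hunk 4: at line 8 remove [oqw,zuuo] add [uvnu,omfw,eylra] -> 14 lines: fzc knd ubr abpyv piy nrm vfx ygazb kphp uvnu omfw eylra goaxn jmmv
Hunk 5: at line 2 remove [ubr,abpyv,piy] add [vex,kijn] -> 13 lines: fzc knd vex kijn nrm vfx ygazb kphp uvnu omfw eylra goaxn jmmv

Answer: fzc
knd
vex
kijn
nrm
vfx
ygazb
kphp
uvnu
omfw
eylra
goaxn
jmmv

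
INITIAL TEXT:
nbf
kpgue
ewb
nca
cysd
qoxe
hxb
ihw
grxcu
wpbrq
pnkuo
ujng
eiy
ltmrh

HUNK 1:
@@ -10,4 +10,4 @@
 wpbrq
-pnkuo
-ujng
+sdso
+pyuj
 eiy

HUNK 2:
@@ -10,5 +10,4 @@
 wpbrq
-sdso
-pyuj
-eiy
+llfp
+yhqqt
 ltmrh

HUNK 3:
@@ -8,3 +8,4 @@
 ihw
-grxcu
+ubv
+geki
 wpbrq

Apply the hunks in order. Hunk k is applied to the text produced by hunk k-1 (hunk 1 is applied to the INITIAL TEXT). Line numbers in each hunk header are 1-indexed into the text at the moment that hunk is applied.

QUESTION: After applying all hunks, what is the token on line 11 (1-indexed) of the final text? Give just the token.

Answer: wpbrq

Derivation:
Hunk 1: at line 10 remove [pnkuo,ujng] add [sdso,pyuj] -> 14 lines: nbf kpgue ewb nca cysd qoxe hxb ihw grxcu wpbrq sdso pyuj eiy ltmrh
Hunk 2: at line 10 remove [sdso,pyuj,eiy] add [llfp,yhqqt] -> 13 lines: nbf kpgue ewb nca cysd qoxe hxb ihw grxcu wpbrq llfp yhqqt ltmrh
Hunk 3: at line 8 remove [grxcu] add [ubv,geki] -> 14 lines: nbf kpgue ewb nca cysd qoxe hxb ihw ubv geki wpbrq llfp yhqqt ltmrh
Final line 11: wpbrq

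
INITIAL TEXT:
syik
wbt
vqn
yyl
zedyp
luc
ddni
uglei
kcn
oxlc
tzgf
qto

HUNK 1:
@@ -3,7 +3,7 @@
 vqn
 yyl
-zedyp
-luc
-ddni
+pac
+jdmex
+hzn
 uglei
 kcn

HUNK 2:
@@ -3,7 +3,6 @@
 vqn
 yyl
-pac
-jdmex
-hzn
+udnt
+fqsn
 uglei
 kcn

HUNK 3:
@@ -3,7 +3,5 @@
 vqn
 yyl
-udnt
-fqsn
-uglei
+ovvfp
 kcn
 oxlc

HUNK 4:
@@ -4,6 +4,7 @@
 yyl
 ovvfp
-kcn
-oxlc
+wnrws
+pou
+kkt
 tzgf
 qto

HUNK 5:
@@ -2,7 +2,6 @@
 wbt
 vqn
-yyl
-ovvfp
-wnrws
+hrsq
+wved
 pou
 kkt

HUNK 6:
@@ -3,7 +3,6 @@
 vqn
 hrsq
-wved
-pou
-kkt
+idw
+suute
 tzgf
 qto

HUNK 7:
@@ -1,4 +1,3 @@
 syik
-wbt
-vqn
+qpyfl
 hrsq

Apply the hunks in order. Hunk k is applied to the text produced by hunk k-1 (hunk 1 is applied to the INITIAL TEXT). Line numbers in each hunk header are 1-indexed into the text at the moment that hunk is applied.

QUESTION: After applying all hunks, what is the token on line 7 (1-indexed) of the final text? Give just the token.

Answer: qto

Derivation:
Hunk 1: at line 3 remove [zedyp,luc,ddni] add [pac,jdmex,hzn] -> 12 lines: syik wbt vqn yyl pac jdmex hzn uglei kcn oxlc tzgf qto
Hunk 2: at line 3 remove [pac,jdmex,hzn] add [udnt,fqsn] -> 11 lines: syik wbt vqn yyl udnt fqsn uglei kcn oxlc tzgf qto
Hunk 3: at line 3 remove [udnt,fqsn,uglei] add [ovvfp] -> 9 lines: syik wbt vqn yyl ovvfp kcn oxlc tzgf qto
Hunk 4: at line 4 remove [kcn,oxlc] add [wnrws,pou,kkt] -> 10 lines: syik wbt vqn yyl ovvfp wnrws pou kkt tzgf qto
Hunk 5: at line 2 remove [yyl,ovvfp,wnrws] add [hrsq,wved] -> 9 lines: syik wbt vqn hrsq wved pou kkt tzgf qto
Hunk 6: at line 3 remove [wved,pou,kkt] add [idw,suute] -> 8 lines: syik wbt vqn hrsq idw suute tzgf qto
Hunk 7: at line 1 remove [wbt,vqn] add [qpyfl] -> 7 lines: syik qpyfl hrsq idw suute tzgf qto
Final line 7: qto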